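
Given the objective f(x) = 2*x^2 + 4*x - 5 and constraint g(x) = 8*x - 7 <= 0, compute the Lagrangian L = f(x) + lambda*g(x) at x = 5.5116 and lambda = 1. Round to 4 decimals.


Step 1: Evaluate f(x).
f(5.5116) = 2*5.5116^2 + 4*5.5116 - 5 = 77.8019
Step 2: Evaluate g(x).
g(5.5116) = 8*5.5116 - 7 = 37.0928
Step 3: Compute Lagrangian.
L = 77.8019 + 1*37.0928 = 114.8947


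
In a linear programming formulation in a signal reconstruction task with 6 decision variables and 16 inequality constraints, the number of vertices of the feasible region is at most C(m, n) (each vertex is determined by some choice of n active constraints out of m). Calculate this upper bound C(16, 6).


Each vertex corresponds to some choice of n active constraints out of m, so the number of vertices is at most C(m, n) = m! / (n!(m-n)!).
m = 16, n = 6
Numerator: 16 * 15 * 14 * 13 * 12 * 11
Denominator: 6! = 720
C(16, 6) = 8008


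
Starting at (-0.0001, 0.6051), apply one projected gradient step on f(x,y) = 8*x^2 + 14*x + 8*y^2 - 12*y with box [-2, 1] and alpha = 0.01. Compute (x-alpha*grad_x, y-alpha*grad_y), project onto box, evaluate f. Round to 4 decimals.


Step 1: Compute gradient at (-0.0001, 0.6051).
grad_x = 2*8*-0.0001 + 14 = 13.9984
grad_y = 2*8*0.6051 - 12 = -2.3184
Step 2: Gradient step.
x_raw = -0.0001 - 0.01*13.9984 = -0.1401
y_raw = 0.6051 - 0.01*-2.3184 = 0.6283
Step 3: Project onto [-2, 1].
x_proj = clip(-0.1401) = -0.1401
y_proj = clip(0.6283) = 0.6283
Step 4: Evaluate f.
f(-0.1401, 0.6283) = -6.1857


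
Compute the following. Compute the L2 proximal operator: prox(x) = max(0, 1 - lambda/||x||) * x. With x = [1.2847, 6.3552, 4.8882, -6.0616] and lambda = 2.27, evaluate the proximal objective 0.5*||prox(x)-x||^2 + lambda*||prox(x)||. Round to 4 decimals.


Step 1: Compute ||x||.
||x|| = 10.1329
Step 2: Compute scaling factor.
scale = max(0, 1 - 2.27/10.1329) = 0.776
Step 3: prox(x) = [0.9969, 4.9315, 3.7931, -4.7037]
||prox(x)|| = 7.8629
Step 4: Proximal objective.
0.5*||prox-x||^2 = 2.5765
lambda*||prox|| = 17.8488
Total = 20.4253


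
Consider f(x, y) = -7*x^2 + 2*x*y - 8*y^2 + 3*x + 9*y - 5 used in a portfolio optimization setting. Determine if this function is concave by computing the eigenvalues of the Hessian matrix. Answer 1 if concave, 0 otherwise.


The Hessian of f(x,y) = -7*x^2 + 2*x*y - 8*y^2 + 3*x + 9*y - 5 is:
H = [[-14, 2], [2, -16]]
Trace = -14 - 16 = -30
Determinant = -14*-16 - (2)^2 = 220
Discriminant = (-30)^2 - 4*220 = 20.0
Eigenvalues: lambda_1 = -17.2361, lambda_2 = -12.7639
The function is concave.

1


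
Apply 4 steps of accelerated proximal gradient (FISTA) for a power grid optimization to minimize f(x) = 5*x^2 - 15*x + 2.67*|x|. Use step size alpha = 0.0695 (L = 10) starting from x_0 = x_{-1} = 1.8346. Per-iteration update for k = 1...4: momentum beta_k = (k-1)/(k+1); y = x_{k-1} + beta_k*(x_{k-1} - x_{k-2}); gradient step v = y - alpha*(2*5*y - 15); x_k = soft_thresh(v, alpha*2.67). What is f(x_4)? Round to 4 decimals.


FISTA on f(x) = 5*x^2 - 15*x + 2.67*|x|
L = 10, alpha = 0.0695
Iteration 1: beta = 0.0, y = 1.8346 + 0.0*(1.8346 - 1.8346) = 1.8346
  grad(y) = 3.346, v = y - alpha*grad = 1.6021
  prox(v) = soft_thresh(1.6021, 0.1856) = 1.4165
Iteration 2: beta = 0.3333, y = 1.4165 + 0.3333*(1.4165 - 1.8346) = 1.2771
  grad(y) = -2.2288, v = y - alpha*grad = 1.432
  prox(v) = soft_thresh(1.432, 0.1856) = 1.2465
Iteration 3: beta = 0.5, y = 1.2465 + 0.5*(1.2465 - 1.4165) = 1.1614
  grad(y) = -3.3856, v = y - alpha*grad = 1.3967
  prox(v) = soft_thresh(1.3967, 0.1856) = 1.2112
Iteration 4: beta = 0.6, y = 1.2112 + 0.6*(1.2112 - 1.2465) = 1.19
  grad(y) = -3.0999, v = y - alpha*grad = 1.4055
  prox(v) = soft_thresh(1.4055, 0.1856) = 1.2199
f(x_4) = 5*1.2199^2 - 15*1.2199 + 2.67*|1.2199| = -7.6006


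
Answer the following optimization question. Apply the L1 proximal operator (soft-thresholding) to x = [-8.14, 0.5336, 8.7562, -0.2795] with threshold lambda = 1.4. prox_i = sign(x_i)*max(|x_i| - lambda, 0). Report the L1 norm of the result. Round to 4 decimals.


Soft-thresholding with lambda = 1.4:
prox(-8.14) = sign(-8.14)*max(|-8.14| - 1.4, 0) = -6.74
prox(0.5336) = sign(0.5336)*max(|0.5336| - 1.4, 0) = 0.0
prox(8.7562) = sign(8.7562)*max(|8.7562| - 1.4, 0) = 7.3562
prox(-0.2795) = sign(-0.2795)*max(|-0.2795| - 1.4, 0) = 0.0
prox(x) = [-6.74, 0.0, 7.3562, 0.0]
||prox(x)||_1 = 6.74 + 0.0 + 7.3562 + 0.0 = 14.0962


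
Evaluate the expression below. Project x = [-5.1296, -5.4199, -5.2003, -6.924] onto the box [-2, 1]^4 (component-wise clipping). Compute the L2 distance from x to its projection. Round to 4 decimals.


Project each component onto [-2, 1].
clip(-5.1296) = -2.0, clip(-5.4199) = -2.0, clip(-5.2003) = -2.0, clip(-6.924) = -2.0
Projection = [-2.0, -2.0, -2.0, -2.0]
Squared diffs: [9.7944, 11.6957, 10.2419, 24.2458]
Distance = sqrt(55.9778) = 7.4818


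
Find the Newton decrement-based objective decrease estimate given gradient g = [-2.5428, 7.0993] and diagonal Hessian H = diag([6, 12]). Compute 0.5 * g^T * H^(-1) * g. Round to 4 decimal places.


Step 1: H is diagonal, so H^(-1) * g = [-0.4238, 0.5916].
Step 2: g^T H^(-1) g = sum_i g_i^2 / H_ii
  = (-2.5428)^2/6 + (7.0993)^2/12
  = 1.0776 + 4.2 = 5.2776
Step 3: Objective decrease = 0.5 * g^T H^(-1) g = 2.6388


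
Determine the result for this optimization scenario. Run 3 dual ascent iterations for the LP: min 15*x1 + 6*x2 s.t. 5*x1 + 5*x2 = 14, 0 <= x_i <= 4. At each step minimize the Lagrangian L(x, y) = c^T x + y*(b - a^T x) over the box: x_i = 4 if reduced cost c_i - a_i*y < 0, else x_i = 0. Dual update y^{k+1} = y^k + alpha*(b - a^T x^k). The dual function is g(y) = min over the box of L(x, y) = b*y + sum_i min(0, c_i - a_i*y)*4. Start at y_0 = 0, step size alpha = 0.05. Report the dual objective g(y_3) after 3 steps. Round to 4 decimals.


Dual ascent for LP: min 15*x1 + 6*x2, 5*x1 + 5*x2 = 14, 0 <= x_i <= 4
Step 1: y^k = 0.0, reduced costs: (15.0, 6.0)
  x^k = (0.0, 0.0), subgradient = b - a^T x = 14.0
  y^{k+1} = 0.0 + 0.05*14.0 = 0.7
Step 2: y^k = 0.7, reduced costs: (11.5, 2.5)
  x^k = (0.0, 0.0), subgradient = b - a^T x = 14.0
  y^{k+1} = 0.7 + 0.05*14.0 = 1.4
Step 3: y^k = 1.4, reduced costs: (8.0, -1.0)
  x^k = (0.0, 4.0), subgradient = b - a^T x = -6.0
  y^{k+1} = 1.4 + 0.05*-6.0 = 1.1
Dual objective at y_3 = 1.1: reduced costs (9.5, 0.5), box minimizer x = (0.0, 0.0)
g(y_3) = b*y + (c1 - a1*y)*x1 + (c2 - a2*y)*x2 = 14*1.1 + 9.5*0.0 + 0.5*0.0 = 15.4 + 0.0 + 0.0 = 15.4


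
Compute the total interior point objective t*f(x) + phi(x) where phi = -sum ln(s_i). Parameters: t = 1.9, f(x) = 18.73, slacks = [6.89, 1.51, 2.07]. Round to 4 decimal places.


Step 1: Compute log-barrier.
ln values: [1.9301, 0.4121, 0.7275]
phi = -(1.9301 + 0.4121 + 0.7275) = -3.0697
Step 2: Compute augmented objective.
t*f(x) = 1.9*18.73 = 35.587
Total = 35.587 - 3.0697 = 32.5173


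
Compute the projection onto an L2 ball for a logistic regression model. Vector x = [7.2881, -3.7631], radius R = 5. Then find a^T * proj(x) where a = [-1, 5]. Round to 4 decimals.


Step 1: Compute ||x|| (intermediates to 6 decimals).
||x|| = sqrt(7.2881^2 + (-3.7631)^2) = 8.202275
Step 2: Project.
Since ||x|| > R, scale = R/||x|| = 5/8.202275 = 0.609587, proj(x) = scale * x
proj(x) = [4.442731, -2.293937]
Step 3: Dot product.
a^T * proj(x) = -1*4.442731 + 5*(-2.293937) = -15.9124


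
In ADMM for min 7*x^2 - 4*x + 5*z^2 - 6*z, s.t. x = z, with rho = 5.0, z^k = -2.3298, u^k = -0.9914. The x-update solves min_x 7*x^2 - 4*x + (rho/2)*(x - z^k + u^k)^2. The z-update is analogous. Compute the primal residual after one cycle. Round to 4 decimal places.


ADMM iteration with rho = 5.0, z^k = -2.3298, u^k = -0.9914
Step 1: x-update.
Minimize 7*x^2 - 4*x + (5.0/2)*(x + 2.3298 - 0.9914)^2
FOC: (2*7 + 5.0)*x = 4 + 5.0*(-2.3298 + 0.9914)
x^{k+1} = -0.1417
Step 2: z-update.
Minimize 5*z^2 - 6*z + (5.0/2)*(-0.1417 - z - 0.9914)^2
FOC: (2*5 + 5.0)*z = 6 + 5.0*(-0.1417 - 0.9914)
z^{k+1} = 0.0223
Step 3: u-update.
u^{k+1} = -0.9914 - 0.1417 - 0.0223 = -1.1554
Step 4: Primal residual = |-0.1417 - 0.0223| = 0.164


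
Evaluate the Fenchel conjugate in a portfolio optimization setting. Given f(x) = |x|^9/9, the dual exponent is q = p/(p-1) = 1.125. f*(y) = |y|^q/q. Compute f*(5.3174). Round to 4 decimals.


The conjugate exponent q satisfies 1/p + 1/q = 1.
p = 9, so q = 9/(9 - 1) = 1.125
|y|^q = 5.3174^1.125 = 6.5526
f*(5.3174) = 6.5526 / 1.125 = 5.8245


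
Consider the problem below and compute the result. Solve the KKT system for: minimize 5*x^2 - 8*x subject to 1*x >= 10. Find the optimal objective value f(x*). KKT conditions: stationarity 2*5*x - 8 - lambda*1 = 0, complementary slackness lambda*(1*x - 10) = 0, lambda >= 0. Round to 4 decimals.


Step 1: Try lambda = 0 (constraint inactive).
x_unc = 8/(2*5) = 0.8
Check: 1*0.8 = 0.8 < 10 -- violated!
Step 2: Constraint must be active: 1*x = 10
x* = 10/1 = 10.0
lambda = (2*5*10.0 - 8)/1 = 92.0
Step 3: Compute optimal value.
f(x*) = 5*10.0^2 - 8*10.0 = 420.0


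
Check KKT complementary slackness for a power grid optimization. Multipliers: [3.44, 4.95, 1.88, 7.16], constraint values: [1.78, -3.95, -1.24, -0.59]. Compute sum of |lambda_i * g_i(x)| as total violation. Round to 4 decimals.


KKT complementary slackness check:
lambda_1 * g_1 = 3.44 * 1.78 = 6.1232
lambda_2 * g_2 = 4.95 * -3.95 = -19.5525
lambda_3 * g_3 = 1.88 * -1.24 = -2.3312
lambda_4 * g_4 = 7.16 * -0.59 = -4.2244
Total violation = 6.1232 + 19.5525 + 2.3312 + 4.2244 = 32.2313


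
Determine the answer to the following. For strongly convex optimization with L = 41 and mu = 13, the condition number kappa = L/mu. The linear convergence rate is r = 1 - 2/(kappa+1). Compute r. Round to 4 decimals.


Step 1: Compute the condition number.
kappa = L/mu = 41/13 = 3.1538
Step 2: Compute the convergence rate.
r = 1 - 2/(kappa + 1) = 1 - 2*mu/(L + mu) = (L - mu)/(L + mu) = 28/54 = 0.5185


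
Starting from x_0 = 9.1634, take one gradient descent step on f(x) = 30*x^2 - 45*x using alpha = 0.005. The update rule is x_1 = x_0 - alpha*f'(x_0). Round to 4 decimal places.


We compute the gradient at x_0 and apply the update.
f'(x) = 60*x - 45
f'(9.1634) = 60*9.1634 - 45 = 504.804
x_1 = 9.1634 - 0.005*504.804 = 6.6394


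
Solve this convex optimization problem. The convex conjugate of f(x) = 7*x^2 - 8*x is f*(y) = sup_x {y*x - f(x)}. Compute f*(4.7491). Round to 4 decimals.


f*(y) = sup_x {y*x - a*x^2 - b*x} = sup_x {(y-b)*x - a*x^2}
FOC: (y - b) - 2a*x = 0 => x* = (y - b)/(2a)
x* = (4.7491 + 8)/(2*7) = 0.9107
f*(4.7491) = (y-b)^2/(4a) = (4.7491 + 8)^2/(4*7)
= 162.5396/28 = 5.805


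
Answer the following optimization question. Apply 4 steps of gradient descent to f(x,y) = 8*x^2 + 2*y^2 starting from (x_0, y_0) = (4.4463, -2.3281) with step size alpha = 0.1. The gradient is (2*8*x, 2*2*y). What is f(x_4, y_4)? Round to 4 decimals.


Gradient descent on f(x,y) = 8*x^2 + 2*y^2.
Starting point: (4.4463, -2.3281), alpha = 0.1
Step 1: grad_x = 2*8*4.4463 = 71.1408, grad_y = 2*2*-2.3281 = -9.3124
  x_1 = 4.4463 - 0.1*71.1408 = -2.6678
  y_1 = -2.3281 - 0.1*-9.3124 = -1.3969
Step 2: grad_x = 2*8*-2.6678 = -42.6845, grad_y = 2*2*-1.3969 = -5.5874
  x_2 = -2.6678 - 0.1*-42.6845 = 1.6007
  y_2 = -1.3969 - 0.1*-5.5874 = -0.8381
Step 3: grad_x = 2*8*1.6007 = 25.6107, grad_y = 2*2*-0.8381 = -3.3525
  x_3 = 1.6007 - 0.1*25.6107 = -0.9604
  y_3 = -0.8381 - 0.1*-3.3525 = -0.5029
Step 4: grad_x = 2*8*-0.9604 = -15.3664, grad_y = 2*2*-0.5029 = -2.0115
  x_4 = -0.9604 - 0.1*-15.3664 = 0.5762
  y_4 = -0.5029 - 0.1*-2.0115 = -0.3017
f(0.5762, -0.3017) = 8*0.5762^2 + 2*(-0.3017)^2 = 2.8385


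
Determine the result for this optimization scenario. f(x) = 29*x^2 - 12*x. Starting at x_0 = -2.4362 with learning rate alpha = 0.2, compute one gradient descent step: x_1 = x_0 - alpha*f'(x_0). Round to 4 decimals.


We compute the gradient at x_0 and apply the update.
f'(x) = 58*x - 12
f'(-2.4362) = 58*-2.4362 - 12 = -153.2996
x_1 = -2.4362 - 0.2*-153.2996 = 28.2237


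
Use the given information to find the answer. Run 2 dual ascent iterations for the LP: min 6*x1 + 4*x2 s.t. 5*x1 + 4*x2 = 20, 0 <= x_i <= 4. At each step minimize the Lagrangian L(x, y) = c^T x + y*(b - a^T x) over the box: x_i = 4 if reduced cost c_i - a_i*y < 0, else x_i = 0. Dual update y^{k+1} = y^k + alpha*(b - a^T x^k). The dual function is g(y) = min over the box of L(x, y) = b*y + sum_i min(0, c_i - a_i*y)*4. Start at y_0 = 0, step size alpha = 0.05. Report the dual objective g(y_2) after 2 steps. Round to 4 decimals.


Dual ascent for LP: min 6*x1 + 4*x2, 5*x1 + 4*x2 = 20, 0 <= x_i <= 4
Step 1: y^k = 0.0, reduced costs: (6.0, 4.0)
  x^k = (0.0, 0.0), subgradient = b - a^T x = 20.0
  y^{k+1} = 0.0 + 0.05*20.0 = 1.0
Step 2: y^k = 1.0, reduced costs: (1.0, 0.0)
  x^k = (0.0, 0.0), subgradient = b - a^T x = 20.0
  y^{k+1} = 1.0 + 0.05*20.0 = 2.0
Dual objective at y_2 = 2.0: reduced costs (-4.0, -4.0), box minimizer x = (4.0, 4.0)
g(y_2) = b*y + (c1 - a1*y)*x1 + (c2 - a2*y)*x2 = 20*2.0 + (-4.0)*4.0 + (-4.0)*4.0 = 40.0 - 16.0 - 16.0 = 8.0


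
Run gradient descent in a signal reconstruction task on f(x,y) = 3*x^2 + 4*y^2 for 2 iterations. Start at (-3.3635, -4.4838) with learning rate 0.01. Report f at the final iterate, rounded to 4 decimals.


Gradient descent on f(x,y) = 3*x^2 + 4*y^2.
Starting point: (-3.3635, -4.4838), alpha = 0.01
Step 1: grad_x = 2*3*-3.3635 = -20.181, grad_y = 2*4*-4.4838 = -35.8704
  x_1 = -3.3635 - 0.01*-20.181 = -3.1617
  y_1 = -4.4838 - 0.01*-35.8704 = -4.1251
Step 2: grad_x = 2*3*-3.1617 = -18.9701, grad_y = 2*4*-4.1251 = -33.0008
  x_2 = -3.1617 - 0.01*-18.9701 = -2.972
  y_2 = -4.1251 - 0.01*-33.0008 = -3.7951
f(-2.972, -3.7951) = 3*(-2.972)^2 + 4*(-3.7951)^2 = 84.1089


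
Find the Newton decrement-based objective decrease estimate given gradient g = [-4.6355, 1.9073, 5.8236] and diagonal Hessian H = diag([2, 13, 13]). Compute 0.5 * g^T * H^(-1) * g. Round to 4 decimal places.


Step 1: H is diagonal, so H^(-1) * g = [-2.3178, 0.1467, 0.448].
Step 2: g^T H^(-1) g = sum_i g_i^2 / H_ii
  = (-4.6355)^2/2 + (1.9073)^2/13 + (5.8236)^2/13
  = 10.7439 + 0.2798 + 2.6088 = 13.6326
Step 3: Objective decrease = 0.5 * g^T H^(-1) g = 6.8163


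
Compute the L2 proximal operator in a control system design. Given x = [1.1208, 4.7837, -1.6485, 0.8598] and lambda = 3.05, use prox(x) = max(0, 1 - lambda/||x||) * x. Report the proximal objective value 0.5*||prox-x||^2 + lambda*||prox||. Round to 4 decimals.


Step 1: Compute ||x||.
||x|| = 5.2533
Step 2: Compute scaling factor.
scale = max(0, 1 - 3.05/5.2533) = 0.4194
Step 3: prox(x) = [0.4701, 2.0063, -0.6914, 0.3606]
||prox(x)|| = 2.2033
Step 4: Proximal objective.
0.5*||prox-x||^2 = 4.6513
lambda*||prox|| = 6.7201
Total = 11.3712


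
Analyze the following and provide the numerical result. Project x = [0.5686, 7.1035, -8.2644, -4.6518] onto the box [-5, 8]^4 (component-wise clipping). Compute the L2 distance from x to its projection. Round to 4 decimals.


Project each component onto [-5, 8].
clip(0.5686) = 0.5686, clip(7.1035) = 7.1035, clip(-8.2644) = -5.0, clip(-4.6518) = -4.6518
Projection = [0.5686, 7.1035, -5.0, -4.6518]
Squared diffs: [0.0, 0.0, 10.6563, 0.0]
Distance = sqrt(10.6563) = 3.2644


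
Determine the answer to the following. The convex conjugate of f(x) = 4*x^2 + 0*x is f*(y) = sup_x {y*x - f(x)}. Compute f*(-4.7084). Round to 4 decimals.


f*(y) = sup_x {y*x - a*x^2 - b*x} = sup_x {(y-b)*x - a*x^2}
FOC: (y - b) - 2a*x = 0 => x* = (y - b)/(2a)
x* = (-4.7084 - 0)/(2*4) = -0.5886
f*(-4.7084) = (y-b)^2/(4a) = (-4.7084 - 0)^2/(4*4)
= 22.169/16 = 1.3856


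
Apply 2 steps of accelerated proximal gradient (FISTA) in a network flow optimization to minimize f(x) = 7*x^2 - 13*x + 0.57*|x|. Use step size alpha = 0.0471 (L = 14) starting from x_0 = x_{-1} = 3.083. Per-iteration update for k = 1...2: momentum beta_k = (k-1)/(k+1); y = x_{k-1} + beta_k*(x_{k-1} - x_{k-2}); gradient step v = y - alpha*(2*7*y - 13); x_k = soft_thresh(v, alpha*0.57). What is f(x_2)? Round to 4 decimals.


FISTA on f(x) = 7*x^2 - 13*x + 0.57*|x|
L = 14, alpha = 0.0471
Iteration 1: beta = 0.0, y = 3.083 + 0.0*(3.083 - 3.083) = 3.083
  grad(y) = 30.162, v = y - alpha*grad = 1.6624
  prox(v) = soft_thresh(1.6624, 0.0268) = 1.6355
Iteration 2: beta = 0.3333, y = 1.6355 + 0.3333*(1.6355 - 3.083) = 1.153
  grad(y) = 3.1424, v = y - alpha*grad = 1.005
  prox(v) = soft_thresh(1.005, 0.0268) = 0.9782
f(x_2) = 7*0.9782^2 - 13*0.9782 + 0.57*|0.9782| = -5.4609


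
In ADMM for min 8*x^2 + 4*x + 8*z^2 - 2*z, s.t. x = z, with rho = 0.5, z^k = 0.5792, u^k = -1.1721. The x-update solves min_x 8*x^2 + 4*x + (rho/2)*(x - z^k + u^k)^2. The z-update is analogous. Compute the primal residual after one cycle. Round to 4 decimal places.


ADMM iteration with rho = 0.5, z^k = 0.5792, u^k = -1.1721
Step 1: x-update.
Minimize 8*x^2 + 4*x + (0.5/2)*(x - 0.5792 - 1.1721)^2
FOC: (2*8 + 0.5)*x = -4 + 0.5*(0.5792 + 1.1721)
x^{k+1} = -0.1894
Step 2: z-update.
Minimize 8*z^2 - 2*z + (0.5/2)*(-0.1894 - z - 1.1721)^2
FOC: (2*8 + 0.5)*z = 2 + 0.5*(-0.1894 - 1.1721)
z^{k+1} = 0.08
Step 3: u-update.
u^{k+1} = -1.1721 - 0.1894 - 0.08 = -1.4414
Step 4: Primal residual = |-0.1894 - 0.08| = 0.2693


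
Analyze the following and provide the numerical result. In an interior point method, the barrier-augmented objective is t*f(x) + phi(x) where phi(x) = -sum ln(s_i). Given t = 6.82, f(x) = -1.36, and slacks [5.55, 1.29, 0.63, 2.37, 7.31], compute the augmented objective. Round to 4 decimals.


Step 1: Compute log-barrier.
ln values: [1.7138, 0.2546, -0.462, 0.8629, 1.9892]
phi = -(1.7138 + 0.2546 - 0.462 + 0.8629 + 1.9892) = -4.3585
Step 2: Compute augmented objective.
t*f(x) = 6.82*-1.36 = -9.2752
Total = -9.2752 - 4.3585 = -13.6337


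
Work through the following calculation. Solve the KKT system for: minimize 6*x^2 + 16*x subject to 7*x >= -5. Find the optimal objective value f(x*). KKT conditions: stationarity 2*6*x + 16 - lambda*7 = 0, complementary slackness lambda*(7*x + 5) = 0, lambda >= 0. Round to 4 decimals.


Step 1: Try lambda = 0 (constraint inactive).
x_unc = -16/(2*6) = -1.3333
Check: 7*-1.3333 = -9.3331 < -5 -- violated!
Step 2: Constraint must be active: 7*x = -5
x* = -5/7 = -0.7143 (rounded; the exact value -5/7 is used below)
lambda = (2*6*(-5/7) + 16)/7 = 1.0612
Step 3: Compute optimal value.
f(x*) = 6*(-5/7)^2 + 16*(-5/7) = -8.3673


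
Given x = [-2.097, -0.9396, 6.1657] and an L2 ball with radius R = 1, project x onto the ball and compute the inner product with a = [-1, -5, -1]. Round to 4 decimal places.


Step 1: Compute ||x|| (intermediates to 6 decimals).
||x|| = sqrt((-2.097)^2 + (-0.9396)^2 + 6.1657^2) = 6.579978
Step 2: Project.
Since ||x|| > R, scale = R/||x|| = 1/6.579978 = 0.151976, proj(x) = scale * x
proj(x) = [-0.318694, -0.142797, 0.937038]
Step 3: Dot product.
a^T * proj(x) = -1*(-0.318694) - 5*(-0.142797) - 1*0.937038 = 0.0956


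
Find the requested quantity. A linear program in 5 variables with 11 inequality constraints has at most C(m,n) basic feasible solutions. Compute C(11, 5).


Each vertex corresponds to some choice of n active constraints out of m, so the number of vertices is at most C(m, n) = m! / (n!(m-n)!).
m = 11, n = 5
Numerator: 11 * 10 * 9 * 8 * 7
Denominator: 5! = 120
C(11, 5) = 462


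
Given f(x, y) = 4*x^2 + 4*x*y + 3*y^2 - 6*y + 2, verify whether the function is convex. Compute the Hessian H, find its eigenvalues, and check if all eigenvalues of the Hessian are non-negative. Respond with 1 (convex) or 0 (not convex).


The Hessian of f(x,y) = 4*x^2 + 4*x*y + 3*y^2 - 6*y + 2 is:
H = [[8, 4], [4, 6]]
Trace = 8 + 6 = 14
Determinant = 8*6 - (4)^2 = 32
Discriminant = (14)^2 - 4*32 = 68.0
Eigenvalues: lambda_1 = 2.8769, lambda_2 = 11.1231
The function is convex.

1


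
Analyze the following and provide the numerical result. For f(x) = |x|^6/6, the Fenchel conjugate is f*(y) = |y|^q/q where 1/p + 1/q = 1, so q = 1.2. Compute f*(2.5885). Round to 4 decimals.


The conjugate exponent q satisfies 1/p + 1/q = 1.
p = 6, so q = 6/(6 - 1) = 1.2
|y|^q = 2.5885^1.2 = 3.1308
f*(2.5885) = 3.1308 / 1.2 = 2.609


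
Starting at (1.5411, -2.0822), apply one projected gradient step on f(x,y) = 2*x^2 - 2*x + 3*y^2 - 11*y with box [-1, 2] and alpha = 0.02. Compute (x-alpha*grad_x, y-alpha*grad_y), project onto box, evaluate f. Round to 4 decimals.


Step 1: Compute gradient at (1.5411, -2.0822).
grad_x = 2*2*1.5411 - 2 = 4.1644
grad_y = 2*3*-2.0822 - 11 = -23.4932
Step 2: Gradient step.
x_raw = 1.5411 - 0.02*4.1644 = 1.4578
y_raw = -2.0822 - 0.02*-23.4932 = -1.6123
Step 3: Project onto [-1, 2].
x_proj = clip(1.4578) = 1.4578
y_proj = clip(-1.6123) = -1.0
Step 4: Evaluate f.
f(1.4578, -1.0) = 15.3348


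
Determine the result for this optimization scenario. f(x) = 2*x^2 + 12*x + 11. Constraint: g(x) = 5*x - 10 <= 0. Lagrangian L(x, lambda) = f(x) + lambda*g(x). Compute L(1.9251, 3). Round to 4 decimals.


Step 1: Evaluate f(x).
f(1.9251) = 2*1.9251^2 + 12*1.9251 + 11 = 41.5132
Step 2: Evaluate g(x).
g(1.9251) = 5*1.9251 - 10 = -0.3745
Step 3: Compute Lagrangian.
L = 41.5132 + 3*-0.3745 = 40.3897


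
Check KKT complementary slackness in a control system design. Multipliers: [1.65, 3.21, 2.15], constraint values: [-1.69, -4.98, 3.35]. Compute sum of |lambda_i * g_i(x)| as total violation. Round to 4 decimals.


KKT complementary slackness check:
lambda_1 * g_1 = 1.65 * -1.69 = -2.7885
lambda_2 * g_2 = 3.21 * -4.98 = -15.9858
lambda_3 * g_3 = 2.15 * 3.35 = 7.2025
Total violation = 2.7885 + 15.9858 + 7.2025 = 25.9768


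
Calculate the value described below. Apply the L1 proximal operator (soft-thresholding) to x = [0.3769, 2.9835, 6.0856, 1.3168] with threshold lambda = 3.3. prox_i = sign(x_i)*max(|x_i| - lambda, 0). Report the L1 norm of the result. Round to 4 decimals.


Soft-thresholding with lambda = 3.3:
prox(0.3769) = sign(0.3769)*max(|0.3769| - 3.3, 0) = 0.0
prox(2.9835) = sign(2.9835)*max(|2.9835| - 3.3, 0) = 0.0
prox(6.0856) = sign(6.0856)*max(|6.0856| - 3.3, 0) = 2.7856
prox(1.3168) = sign(1.3168)*max(|1.3168| - 3.3, 0) = 0.0
prox(x) = [0.0, 0.0, 2.7856, 0.0]
||prox(x)||_1 = 0.0 + 0.0 + 2.7856 + 0.0 = 2.7856


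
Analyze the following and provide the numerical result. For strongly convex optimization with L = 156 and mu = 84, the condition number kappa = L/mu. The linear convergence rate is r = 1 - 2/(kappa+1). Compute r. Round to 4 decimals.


Step 1: Compute the condition number.
kappa = L/mu = 156/84 = 1.8571
Step 2: Compute the convergence rate.
r = 1 - 2/(kappa + 1) = 1 - 2*mu/(L + mu) = (L - mu)/(L + mu) = 72/240 = 0.3


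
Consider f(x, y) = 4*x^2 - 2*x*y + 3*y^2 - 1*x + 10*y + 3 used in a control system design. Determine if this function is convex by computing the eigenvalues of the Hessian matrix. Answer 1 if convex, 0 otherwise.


The Hessian of f(x,y) = 4*x^2 - 2*x*y + 3*y^2 - 1*x + 10*y + 3 is:
H = [[8, -2], [-2, 6]]
Trace = 8 + 6 = 14
Determinant = 8*6 - (-2)^2 = 44
Discriminant = (14)^2 - 4*44 = 20.0
Eigenvalues: lambda_1 = 4.7639, lambda_2 = 9.2361
The function is convex.

1


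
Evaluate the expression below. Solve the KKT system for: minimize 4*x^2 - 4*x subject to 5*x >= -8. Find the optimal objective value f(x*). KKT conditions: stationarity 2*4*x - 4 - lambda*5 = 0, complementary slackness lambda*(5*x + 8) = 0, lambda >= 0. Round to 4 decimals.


Step 1: Try lambda = 0 (constraint inactive).
Stationarity: 2*4*x - 4 = 0
x* = 4/(2*4) = 0.5
Check constraint: 5*0.5 = 2.5 >= -8 -- satisfied.
Step 2: Compute optimal value.
f(x*) = 4*0.5^2 - 4*0.5 = -1.0


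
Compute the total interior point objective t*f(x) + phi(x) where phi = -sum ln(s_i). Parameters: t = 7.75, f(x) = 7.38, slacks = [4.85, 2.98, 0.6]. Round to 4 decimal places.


Step 1: Compute log-barrier.
ln values: [1.579, 1.0919, -0.5108]
phi = -(1.579 + 1.0919 - 0.5108) = -2.1601
Step 2: Compute augmented objective.
t*f(x) = 7.75*7.38 = 57.195
Total = 57.195 - 2.1601 = 55.0349


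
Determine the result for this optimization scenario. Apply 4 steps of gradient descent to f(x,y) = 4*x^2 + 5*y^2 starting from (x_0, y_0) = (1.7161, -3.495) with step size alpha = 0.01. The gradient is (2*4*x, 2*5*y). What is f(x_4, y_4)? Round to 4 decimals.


Gradient descent on f(x,y) = 4*x^2 + 5*y^2.
Starting point: (1.7161, -3.495), alpha = 0.01
Step 1: grad_x = 2*4*1.7161 = 13.7288, grad_y = 2*5*-3.495 = -34.95
  x_1 = 1.7161 - 0.01*13.7288 = 1.5788
  y_1 = -3.495 - 0.01*-34.95 = -3.1455
Step 2: grad_x = 2*4*1.5788 = 12.6305, grad_y = 2*5*-3.1455 = -31.455
  x_2 = 1.5788 - 0.01*12.6305 = 1.4525
  y_2 = -3.1455 - 0.01*-31.455 = -2.831
Step 3: grad_x = 2*4*1.4525 = 11.6201, grad_y = 2*5*-2.831 = -28.3095
  x_3 = 1.4525 - 0.01*11.6201 = 1.3363
  y_3 = -2.831 - 0.01*-28.3095 = -2.5479
Step 4: grad_x = 2*4*1.3363 = 10.6905, grad_y = 2*5*-2.5479 = -25.4786
  x_4 = 1.3363 - 0.01*10.6905 = 1.2294
  y_4 = -2.5479 - 0.01*-25.4786 = -2.2931
f(1.2294, -2.2931) = 4*1.2294^2 + 5*(-2.2931)^2 = 32.3366


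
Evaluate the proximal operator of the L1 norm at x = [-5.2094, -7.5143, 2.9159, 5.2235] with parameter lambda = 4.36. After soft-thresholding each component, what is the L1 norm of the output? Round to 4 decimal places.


Soft-thresholding with lambda = 4.36:
prox(-5.2094) = sign(-5.2094)*max(|-5.2094| - 4.36, 0) = -0.8494
prox(-7.5143) = sign(-7.5143)*max(|-7.5143| - 4.36, 0) = -3.1543
prox(2.9159) = sign(2.9159)*max(|2.9159| - 4.36, 0) = 0.0
prox(5.2235) = sign(5.2235)*max(|5.2235| - 4.36, 0) = 0.8635
prox(x) = [-0.8494, -3.1543, 0.0, 0.8635]
||prox(x)||_1 = 0.8494 + 3.1543 + 0.0 + 0.8635 = 4.8672


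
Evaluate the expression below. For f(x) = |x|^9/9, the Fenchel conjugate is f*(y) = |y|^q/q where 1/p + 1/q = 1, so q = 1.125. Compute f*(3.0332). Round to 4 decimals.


The conjugate exponent q satisfies 1/p + 1/q = 1.
p = 9, so q = 9/(9 - 1) = 1.125
|y|^q = 3.0332^1.125 = 3.4845
f*(3.0332) = 3.4845 / 1.125 = 3.0973


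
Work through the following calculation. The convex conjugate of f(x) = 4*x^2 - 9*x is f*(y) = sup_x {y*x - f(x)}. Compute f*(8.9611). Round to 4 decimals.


f*(y) = sup_x {y*x - a*x^2 - b*x} = sup_x {(y-b)*x - a*x^2}
FOC: (y - b) - 2a*x = 0 => x* = (y - b)/(2a)
x* = (8.9611 + 9)/(2*4) = 2.2451
f*(8.9611) = (y-b)^2/(4a) = (8.9611 + 9)^2/(4*4)
= 322.6011/16 = 20.1626


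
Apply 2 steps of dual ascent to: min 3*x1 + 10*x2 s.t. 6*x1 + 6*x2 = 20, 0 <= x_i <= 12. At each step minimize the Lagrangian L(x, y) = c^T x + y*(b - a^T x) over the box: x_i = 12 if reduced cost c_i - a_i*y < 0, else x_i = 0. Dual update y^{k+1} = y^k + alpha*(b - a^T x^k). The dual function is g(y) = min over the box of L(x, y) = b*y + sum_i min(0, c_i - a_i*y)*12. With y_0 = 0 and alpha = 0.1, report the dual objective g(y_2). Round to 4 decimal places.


Dual ascent for LP: min 3*x1 + 10*x2, 6*x1 + 6*x2 = 20, 0 <= x_i <= 12
Step 1: y^k = 0.0, reduced costs: (3.0, 10.0)
  x^k = (0.0, 0.0), subgradient = b - a^T x = 20.0
  y^{k+1} = 0.0 + 0.1*20.0 = 2.0
Step 2: y^k = 2.0, reduced costs: (-9.0, -2.0)
  x^k = (12.0, 12.0), subgradient = b - a^T x = -124.0
  y^{k+1} = 2.0 + 0.1*-124.0 = -10.4
Dual objective at y_2 = -10.4: reduced costs (65.4, 72.4), box minimizer x = (0.0, 0.0)
g(y_2) = b*y + (c1 - a1*y)*x1 + (c2 - a2*y)*x2 = 20*(-10.4) + 65.4*0.0 + 72.4*0.0 = -208.0 + 0.0 + 0.0 = -208.0


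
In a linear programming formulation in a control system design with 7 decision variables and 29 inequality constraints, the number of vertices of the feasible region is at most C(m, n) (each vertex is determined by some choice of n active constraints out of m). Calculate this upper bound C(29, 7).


Each vertex corresponds to some choice of n active constraints out of m, so the number of vertices is at most C(m, n) = m! / (n!(m-n)!).
m = 29, n = 7
Numerator: 29 * 28 * 27 * 26 * 25 * 24 * 23
Denominator: 7! = 5040
C(29, 7) = 1560780


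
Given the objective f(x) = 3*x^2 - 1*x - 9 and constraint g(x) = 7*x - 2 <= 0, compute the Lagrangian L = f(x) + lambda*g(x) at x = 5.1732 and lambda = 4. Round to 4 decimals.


Step 1: Evaluate f(x).
f(5.1732) = 3*5.1732^2 - 1*5.1732 - 9 = 66.1128
Step 2: Evaluate g(x).
g(5.1732) = 7*5.1732 - 2 = 34.2124
Step 3: Compute Lagrangian.
L = 66.1128 + 4*34.2124 = 202.9624


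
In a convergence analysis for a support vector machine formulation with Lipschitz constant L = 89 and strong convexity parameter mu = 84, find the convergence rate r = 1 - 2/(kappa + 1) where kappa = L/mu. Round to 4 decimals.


Step 1: Compute the condition number.
kappa = L/mu = 89/84 = 1.0595
Step 2: Compute the convergence rate.
r = 1 - 2/(kappa + 1) = 1 - 2*mu/(L + mu) = (L - mu)/(L + mu) = 5/173 = 0.0289


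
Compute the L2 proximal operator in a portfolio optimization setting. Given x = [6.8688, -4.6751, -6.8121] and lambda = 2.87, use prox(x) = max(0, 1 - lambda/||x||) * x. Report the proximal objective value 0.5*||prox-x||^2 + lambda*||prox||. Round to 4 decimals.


Step 1: Compute ||x||.
||x|| = 10.7444
Step 2: Compute scaling factor.
scale = max(0, 1 - 2.87/10.7444) = 0.7329
Step 3: prox(x) = [5.034, -3.4263, -4.9925]
||prox(x)|| = 7.8744
Step 4: Proximal objective.
0.5*||prox-x||^2 = 4.1185
lambda*||prox|| = 22.5995
Total = 26.7179


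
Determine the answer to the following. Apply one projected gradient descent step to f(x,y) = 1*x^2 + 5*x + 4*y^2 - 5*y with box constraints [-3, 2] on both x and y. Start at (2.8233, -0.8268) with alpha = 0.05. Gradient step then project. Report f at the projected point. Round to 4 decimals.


Step 1: Compute gradient at (2.8233, -0.8268).
grad_x = 2*1*2.8233 + 5 = 10.6466
grad_y = 2*4*-0.8268 - 5 = -11.6144
Step 2: Gradient step.
x_raw = 2.8233 - 0.05*10.6466 = 2.291
y_raw = -0.8268 - 0.05*-11.6144 = -0.2461
Step 3: Project onto [-3, 2].
x_proj = clip(2.291) = 2.0
y_proj = clip(-0.2461) = -0.2461
Step 4: Evaluate f.
f(2.0, -0.2461) = 15.4726


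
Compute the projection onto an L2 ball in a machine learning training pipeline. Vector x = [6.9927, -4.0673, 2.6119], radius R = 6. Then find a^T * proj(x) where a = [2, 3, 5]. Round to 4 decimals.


Step 1: Compute ||x|| (intermediates to 6 decimals).
||x|| = sqrt(6.9927^2 + (-4.0673)^2 + 2.6119^2) = 8.500753
Step 2: Project.
Since ||x|| > R, scale = R/||x|| = 6/8.500753 = 0.70582, proj(x) = scale * x
proj(x) = [4.935588, -2.870782, 1.843531]
Step 3: Dot product.
a^T * proj(x) = 2*4.935588 + 3*(-2.870782) + 5*1.843531 = 10.4765


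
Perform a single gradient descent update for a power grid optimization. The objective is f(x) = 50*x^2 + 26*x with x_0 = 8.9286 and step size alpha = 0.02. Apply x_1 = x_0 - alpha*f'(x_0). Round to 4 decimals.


We compute the gradient at x_0 and apply the update.
f'(x) = 100*x + 26
f'(8.9286) = 100*8.9286 + 26 = 918.86
x_1 = 8.9286 - 0.02*918.86 = -9.4486


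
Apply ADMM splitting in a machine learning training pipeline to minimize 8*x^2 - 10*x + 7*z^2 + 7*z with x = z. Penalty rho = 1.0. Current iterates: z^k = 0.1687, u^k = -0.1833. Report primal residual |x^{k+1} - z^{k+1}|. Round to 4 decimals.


ADMM iteration with rho = 1.0, z^k = 0.1687, u^k = -0.1833
Step 1: x-update.
Minimize 8*x^2 - 10*x + (1.0/2)*(x - 0.1687 - 0.1833)^2
FOC: (2*8 + 1.0)*x = 10 + 1.0*(0.1687 + 0.1833)
x^{k+1} = 0.6089
Step 2: z-update.
Minimize 7*z^2 + 7*z + (1.0/2)*(0.6089 - z - 0.1833)^2
FOC: (2*7 + 1.0)*z = -7 + 1.0*(0.6089 - 0.1833)
z^{k+1} = -0.4383
Step 3: u-update.
u^{k+1} = -0.1833 + 0.6089 + 0.4383 = 0.8639
Step 4: Primal residual = |0.6089 + 0.4383| = 1.0472


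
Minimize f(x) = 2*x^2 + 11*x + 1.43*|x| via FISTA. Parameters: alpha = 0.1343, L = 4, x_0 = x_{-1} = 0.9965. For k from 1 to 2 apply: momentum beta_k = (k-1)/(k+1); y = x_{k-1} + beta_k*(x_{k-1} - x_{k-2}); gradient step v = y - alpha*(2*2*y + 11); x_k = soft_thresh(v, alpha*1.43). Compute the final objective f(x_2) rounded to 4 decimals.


FISTA on f(x) = 2*x^2 + 11*x + 1.43*|x|
L = 4, alpha = 0.1343
Iteration 1: beta = 0.0, y = 0.9965 + 0.0*(0.9965 - 0.9965) = 0.9965
  grad(y) = 14.986, v = y - alpha*grad = -1.0161
  prox(v) = soft_thresh(-1.0161, 0.192) = -0.8241
Iteration 2: beta = 0.3333, y = -0.8241 + 0.3333*(-0.8241 - 0.9965) = -1.4309
  grad(y) = 5.2763, v = y - alpha*grad = -2.1395
  prox(v) = soft_thresh(-2.1395, 0.192) = -1.9475
f(x_2) = 2*(-1.9475)^2 + 11*(-1.9475) + 1.43*|-1.9475| = -11.052


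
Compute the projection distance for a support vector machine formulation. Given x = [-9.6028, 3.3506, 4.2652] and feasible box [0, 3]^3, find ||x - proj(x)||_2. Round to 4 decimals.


Project each component onto [0, 3].
clip(-9.6028) = 0.0, clip(3.3506) = 3.0, clip(4.2652) = 3.0
Projection = [0.0, 3.0, 3.0]
Squared diffs: [92.2138, 0.1229, 1.6007]
Distance = sqrt(93.9374) = 9.6921


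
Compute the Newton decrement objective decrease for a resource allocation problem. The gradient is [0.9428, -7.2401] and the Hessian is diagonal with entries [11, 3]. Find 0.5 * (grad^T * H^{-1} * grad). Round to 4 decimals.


Step 1: H is diagonal, so H^(-1) * g = [0.0857, -2.4134].
Step 2: g^T H^(-1) g = sum_i g_i^2 / H_ii
  = (0.9428)^2/11 + (-7.2401)^2/3
  = 0.0808 + 17.473 = 17.5538
Step 3: Objective decrease = 0.5 * g^T H^(-1) g = 8.7769


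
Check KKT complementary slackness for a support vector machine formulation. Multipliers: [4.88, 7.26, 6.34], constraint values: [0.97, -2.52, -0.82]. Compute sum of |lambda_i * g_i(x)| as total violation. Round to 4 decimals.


KKT complementary slackness check:
lambda_1 * g_1 = 4.88 * 0.97 = 4.7336
lambda_2 * g_2 = 7.26 * -2.52 = -18.2952
lambda_3 * g_3 = 6.34 * -0.82 = -5.1988
Total violation = 4.7336 + 18.2952 + 5.1988 = 28.2276


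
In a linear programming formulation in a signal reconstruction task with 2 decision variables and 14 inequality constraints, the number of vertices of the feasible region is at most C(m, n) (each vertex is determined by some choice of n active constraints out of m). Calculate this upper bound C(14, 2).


Each vertex corresponds to some choice of n active constraints out of m, so the number of vertices is at most C(m, n) = m! / (n!(m-n)!).
m = 14, n = 2
Numerator: 14 * 13
Denominator: 2! = 2
C(14, 2) = 91


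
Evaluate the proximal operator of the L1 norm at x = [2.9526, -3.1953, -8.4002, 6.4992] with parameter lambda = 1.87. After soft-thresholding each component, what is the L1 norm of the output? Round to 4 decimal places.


Soft-thresholding with lambda = 1.87:
prox(2.9526) = sign(2.9526)*max(|2.9526| - 1.87, 0) = 1.0826
prox(-3.1953) = sign(-3.1953)*max(|-3.1953| - 1.87, 0) = -1.3253
prox(-8.4002) = sign(-8.4002)*max(|-8.4002| - 1.87, 0) = -6.5302
prox(6.4992) = sign(6.4992)*max(|6.4992| - 1.87, 0) = 4.6292
prox(x) = [1.0826, -1.3253, -6.5302, 4.6292]
||prox(x)||_1 = 1.0826 + 1.3253 + 6.5302 + 4.6292 = 13.5673


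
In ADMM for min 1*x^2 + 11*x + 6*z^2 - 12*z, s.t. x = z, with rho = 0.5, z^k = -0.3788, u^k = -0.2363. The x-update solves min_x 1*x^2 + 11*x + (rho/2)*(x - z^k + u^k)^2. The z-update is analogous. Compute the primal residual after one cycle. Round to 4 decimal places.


ADMM iteration with rho = 0.5, z^k = -0.3788, u^k = -0.2363
Step 1: x-update.
Minimize 1*x^2 + 11*x + (0.5/2)*(x + 0.3788 - 0.2363)^2
FOC: (2*1 + 0.5)*x = -11 + 0.5*(-0.3788 + 0.2363)
x^{k+1} = -4.4285
Step 2: z-update.
Minimize 6*z^2 - 12*z + (0.5/2)*(-4.4285 - z - 0.2363)^2
FOC: (2*6 + 0.5)*z = 12 + 0.5*(-4.4285 - 0.2363)
z^{k+1} = 0.7734
Step 3: u-update.
u^{k+1} = -0.2363 - 4.4285 - 0.7734 = -5.4382
Step 4: Primal residual = |-4.4285 - 0.7734| = 5.2019


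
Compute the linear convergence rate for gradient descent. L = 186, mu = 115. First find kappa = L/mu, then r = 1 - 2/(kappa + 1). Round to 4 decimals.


Step 1: Compute the condition number.
kappa = L/mu = 186/115 = 1.6174
Step 2: Compute the convergence rate.
r = 1 - 2/(kappa + 1) = 1 - 2*mu/(L + mu) = (L - mu)/(L + mu) = 71/301 = 0.2359


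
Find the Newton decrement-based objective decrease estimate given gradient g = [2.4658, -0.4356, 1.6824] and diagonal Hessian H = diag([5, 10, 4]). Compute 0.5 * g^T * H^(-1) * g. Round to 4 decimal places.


Step 1: H is diagonal, so H^(-1) * g = [0.4932, -0.0436, 0.4206].
Step 2: g^T H^(-1) g = sum_i g_i^2 / H_ii
  = (2.4658)^2/5 + (-0.4356)^2/10 + (1.6824)^2/4
  = 1.216 + 0.019 + 0.7076 = 1.9426
Step 3: Objective decrease = 0.5 * g^T H^(-1) g = 0.9713


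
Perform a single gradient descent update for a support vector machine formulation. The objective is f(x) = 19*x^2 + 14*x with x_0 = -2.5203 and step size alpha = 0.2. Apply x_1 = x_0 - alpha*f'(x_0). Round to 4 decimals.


We compute the gradient at x_0 and apply the update.
f'(x) = 38*x + 14
f'(-2.5203) = 38*-2.5203 + 14 = -81.7714
x_1 = -2.5203 - 0.2*-81.7714 = 13.834


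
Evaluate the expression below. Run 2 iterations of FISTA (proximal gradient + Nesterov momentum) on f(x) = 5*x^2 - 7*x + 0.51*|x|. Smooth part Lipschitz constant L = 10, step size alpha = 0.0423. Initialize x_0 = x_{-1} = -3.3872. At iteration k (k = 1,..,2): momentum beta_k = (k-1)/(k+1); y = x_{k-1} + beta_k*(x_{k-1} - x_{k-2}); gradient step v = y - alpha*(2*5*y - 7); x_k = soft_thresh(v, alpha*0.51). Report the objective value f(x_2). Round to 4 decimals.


FISTA on f(x) = 5*x^2 - 7*x + 0.51*|x|
L = 10, alpha = 0.0423
Iteration 1: beta = 0.0, y = -3.3872 + 0.0*(-3.3872 + 3.3872) = -3.3872
  grad(y) = -40.872, v = y - alpha*grad = -1.6583
  prox(v) = soft_thresh(-1.6583, 0.0216) = -1.6367
Iteration 2: beta = 0.3333, y = -1.6367 + 0.3333*(-1.6367 + 3.3872) = -1.0533
  grad(y) = -17.5326, v = y - alpha*grad = -0.3116
  prox(v) = soft_thresh(-0.3116, 0.0216) = -0.2901
f(x_2) = 5*(-0.2901)^2 - 7*(-0.2901) + 0.51*|-0.2901| = 2.599


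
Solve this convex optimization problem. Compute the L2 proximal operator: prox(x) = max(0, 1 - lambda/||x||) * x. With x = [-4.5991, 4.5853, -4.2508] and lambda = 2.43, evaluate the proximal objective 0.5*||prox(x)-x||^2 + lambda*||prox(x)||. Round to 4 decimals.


Step 1: Compute ||x||.
||x|| = 7.7618
Step 2: Compute scaling factor.
scale = max(0, 1 - 2.43/7.7618) = 0.6869
Step 3: prox(x) = [-3.1593, 3.1498, -2.92]
||prox(x)|| = 5.3318
Step 4: Proximal objective.
0.5*||prox-x||^2 = 2.9525
lambda*||prox|| = 12.9563
Total = 15.9088


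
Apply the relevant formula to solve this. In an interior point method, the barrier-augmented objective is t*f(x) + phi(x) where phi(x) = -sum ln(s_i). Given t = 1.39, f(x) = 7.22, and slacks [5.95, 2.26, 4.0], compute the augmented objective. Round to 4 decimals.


Step 1: Compute log-barrier.
ln values: [1.7834, 0.8154, 1.3863]
phi = -(1.7834 + 0.8154 + 1.3863) = -3.9851
Step 2: Compute augmented objective.
t*f(x) = 1.39*7.22 = 10.0358
Total = 10.0358 - 3.9851 = 6.0507


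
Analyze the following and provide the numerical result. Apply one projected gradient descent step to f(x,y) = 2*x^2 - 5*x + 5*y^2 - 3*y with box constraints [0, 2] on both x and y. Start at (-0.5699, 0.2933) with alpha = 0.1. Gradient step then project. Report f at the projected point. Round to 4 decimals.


Step 1: Compute gradient at (-0.5699, 0.2933).
grad_x = 2*2*-0.5699 - 5 = -7.2796
grad_y = 2*5*0.2933 - 3 = -0.067
Step 2: Gradient step.
x_raw = -0.5699 - 0.1*-7.2796 = 0.1581
y_raw = 0.2933 - 0.1*-0.067 = 0.3
Step 3: Project onto [0, 2].
x_proj = clip(0.1581) = 0.1581
y_proj = clip(0.3) = 0.3
Step 4: Evaluate f.
f(0.1581, 0.3) = -1.1903


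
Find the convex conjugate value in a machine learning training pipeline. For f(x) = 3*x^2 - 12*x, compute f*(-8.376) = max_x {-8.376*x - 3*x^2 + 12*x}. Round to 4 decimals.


f*(y) = sup_x {y*x - a*x^2 - b*x} = sup_x {(y-b)*x - a*x^2}
FOC: (y - b) - 2a*x = 0 => x* = (y - b)/(2a)
x* = (-8.376 + 12)/(2*3) = 0.604
f*(-8.376) = (y-b)^2/(4a) = (-8.376 + 12)^2/(4*3)
= 13.1334/12 = 1.0944


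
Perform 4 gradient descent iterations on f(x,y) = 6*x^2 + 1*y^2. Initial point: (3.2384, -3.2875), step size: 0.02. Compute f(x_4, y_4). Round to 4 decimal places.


Gradient descent on f(x,y) = 6*x^2 + 1*y^2.
Starting point: (3.2384, -3.2875), alpha = 0.02
Step 1: grad_x = 2*6*3.2384 = 38.8608, grad_y = 2*1*-3.2875 = -6.575
  x_1 = 3.2384 - 0.02*38.8608 = 2.4612
  y_1 = -3.2875 - 0.02*-6.575 = -3.156
Step 2: grad_x = 2*6*2.4612 = 29.5342, grad_y = 2*1*-3.156 = -6.312
  x_2 = 2.4612 - 0.02*29.5342 = 1.8705
  y_2 = -3.156 - 0.02*-6.312 = -3.0298
Step 3: grad_x = 2*6*1.8705 = 22.446, grad_y = 2*1*-3.0298 = -6.0595
  x_3 = 1.8705 - 0.02*22.446 = 1.4216
  y_3 = -3.0298 - 0.02*-6.0595 = -2.9086
Step 4: grad_x = 2*6*1.4216 = 17.059, grad_y = 2*1*-2.9086 = -5.8171
  x_4 = 1.4216 - 0.02*17.059 = 1.0804
  y_4 = -2.9086 - 0.02*-5.8171 = -2.7922
f(1.0804, -2.7922) = 6*1.0804^2 + 1*(-2.7922)^2 = 14.8001
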